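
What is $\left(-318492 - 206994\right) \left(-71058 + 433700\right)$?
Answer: $-190563294012$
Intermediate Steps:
$\left(-318492 - 206994\right) \left(-71058 + 433700\right) = \left(-525486\right) 362642 = -190563294012$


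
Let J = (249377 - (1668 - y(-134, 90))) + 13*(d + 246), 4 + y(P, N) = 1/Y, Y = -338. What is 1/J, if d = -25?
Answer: 338/84695363 ≈ 3.9908e-6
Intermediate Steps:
y(P, N) = -1353/338 (y(P, N) = -4 + 1/(-338) = -4 - 1/338 = -1353/338)
J = 84695363/338 (J = (249377 - (1668 - 1*(-1353/338))) + 13*(-25 + 246) = (249377 - (1668 + 1353/338)) + 13*221 = (249377 - 1*565137/338) + 2873 = (249377 - 565137/338) + 2873 = 83724289/338 + 2873 = 84695363/338 ≈ 2.5058e+5)
1/J = 1/(84695363/338) = 338/84695363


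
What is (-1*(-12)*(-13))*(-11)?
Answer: 1716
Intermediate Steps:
(-1*(-12)*(-13))*(-11) = (12*(-13))*(-11) = -156*(-11) = 1716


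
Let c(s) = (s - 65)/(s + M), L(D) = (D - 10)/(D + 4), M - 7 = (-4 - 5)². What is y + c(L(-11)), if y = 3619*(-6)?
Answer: -1976036/91 ≈ -21715.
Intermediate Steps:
M = 88 (M = 7 + (-4 - 5)² = 7 + (-9)² = 7 + 81 = 88)
L(D) = (-10 + D)/(4 + D)
y = -21714
c(s) = (-65 + s)/(88 + s) (c(s) = (s - 65)/(s + 88) = (-65 + s)/(88 + s))
y + c(L(-11)) = -21714 + (-65 + (-10 - 11)/(4 - 11))/(88 + (-10 - 11)/(4 - 11)) = -21714 + (-65 - 21/(-7))/(88 - 21/(-7)) = -21714 + (-65 - ⅐*(-21))/(88 - ⅐*(-21)) = -21714 + (-65 + 3)/(88 + 3) = -21714 - 62/91 = -1976036/91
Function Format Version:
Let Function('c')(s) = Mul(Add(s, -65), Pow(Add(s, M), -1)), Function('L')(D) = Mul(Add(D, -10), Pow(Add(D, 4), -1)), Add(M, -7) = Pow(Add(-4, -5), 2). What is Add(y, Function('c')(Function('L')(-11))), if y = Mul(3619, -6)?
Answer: Rational(-1976036, 91) ≈ -21715.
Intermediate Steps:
M = 88 (M = Add(7, Pow(Add(-4, -5), 2)) = Add(7, Pow(-9, 2)) = Add(7, 81) = 88)
Function('L')(D) = Mul(Pow(Add(4, D), -1), Add(-10, D)) (Function('L')(D) = Mul(Add(-10, D), Pow(Add(4, D), -1)) = Mul(Pow(Add(4, D), -1), Add(-10, D)))
y = -21714
Function('c')(s) = Mul(Pow(Add(88, s), -1), Add(-65, s)) (Function('c')(s) = Mul(Add(s, -65), Pow(Add(s, 88), -1)) = Mul(Add(-65, s), Pow(Add(88, s), -1)) = Mul(Pow(Add(88, s), -1), Add(-65, s)))
Add(y, Function('c')(Function('L')(-11))) = Add(-21714, Mul(Pow(Add(88, Mul(Pow(Add(4, -11), -1), Add(-10, -11))), -1), Add(-65, Mul(Pow(Add(4, -11), -1), Add(-10, -11))))) = Add(-21714, Mul(Pow(Add(88, Mul(Pow(-7, -1), -21)), -1), Add(-65, Mul(Pow(-7, -1), -21)))) = Add(-21714, Mul(Pow(Add(88, Mul(Rational(-1, 7), -21)), -1), Add(-65, Mul(Rational(-1, 7), -21)))) = Add(-21714, Mul(Pow(Add(88, 3), -1), Add(-65, 3))) = Add(-21714, Mul(Pow(91, -1), -62)) = Add(-21714, Mul(Rational(1, 91), -62)) = Add(-21714, Rational(-62, 91)) = Rational(-1976036, 91)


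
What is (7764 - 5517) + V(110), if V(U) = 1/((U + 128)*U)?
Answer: 58826461/26180 ≈ 2247.0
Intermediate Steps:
V(U) = 1/(U*(128 + U)) (V(U) = 1/((128 + U)*U) = 1/(U*(128 + U)))
(7764 - 5517) + V(110) = (7764 - 5517) + 1/(110*(128 + 110)) = 2247 + (1/110)/238 = 2247 + (1/110)*(1/238) = 2247 + 1/26180 = 58826461/26180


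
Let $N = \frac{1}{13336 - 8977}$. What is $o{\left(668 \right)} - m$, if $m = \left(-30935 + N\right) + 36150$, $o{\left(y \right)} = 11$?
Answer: $- \frac{22684237}{4359} \approx -5204.0$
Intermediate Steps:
$N = \frac{1}{4359} \approx 0.00022941$
$m = \frac{22732186}{4359}$ ($m = \left(-30935 + \frac{1}{4359}\right) + 36150 = - \frac{134845664}{4359} + 36150 = \frac{22732186}{4359} \approx 5215.0$)
$o{\left(668 \right)} - m = 11 - \frac{22732186}{4359} = - \frac{22684237}{4359}$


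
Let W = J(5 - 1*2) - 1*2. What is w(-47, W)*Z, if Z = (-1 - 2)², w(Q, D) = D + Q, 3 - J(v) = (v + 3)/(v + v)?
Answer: -423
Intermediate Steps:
J(v) = 3 - (3 + v)/(2*v) (J(v) = 3 - (v + 3)/(v + v) = 3 - (3 + v)/(2*v))
W = 0 (W = (-3 + 5*(5 - 1*2))/(2*(5 - 1*2)) - 1*2 = (-3 + 5*(5 - 2))/(2*(5 - 2)) - 2 = (½)*(-3 + 5*3)/3 - 2 = (½)*(⅓)*(-3 + 15) - 2 = (½)*(⅓)*12 - 2 = 2 - 2 = 0)
Z = 9 (Z = (-3)² = 9)
w(-47, W)*Z = (0 - 47)*9 = -47*9 = -423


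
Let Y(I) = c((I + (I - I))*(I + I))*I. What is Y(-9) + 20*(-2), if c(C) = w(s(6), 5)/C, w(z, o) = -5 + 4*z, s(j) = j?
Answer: -739/18 ≈ -41.056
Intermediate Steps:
c(C) = 19/C (c(C) = (-5 + 4*6)/C = (-5 + 24)/C = 19/C)
Y(I) = 19/(2*I) (Y(I) = (19/(((I + (I - I))*(I + I))))*I = (19/(((I + 0)*(2*I))))*I = (19/((I*(2*I))))*I = (19/((2*I²)))*I = (19*(1/(2*I²)))*I = (19/(2*I²))*I = 19/(2*I))
Y(-9) + 20*(-2) = (19/2)/(-9) + 20*(-2) = (19/2)*(-⅑) - 40 = -19/18 - 40 = -739/18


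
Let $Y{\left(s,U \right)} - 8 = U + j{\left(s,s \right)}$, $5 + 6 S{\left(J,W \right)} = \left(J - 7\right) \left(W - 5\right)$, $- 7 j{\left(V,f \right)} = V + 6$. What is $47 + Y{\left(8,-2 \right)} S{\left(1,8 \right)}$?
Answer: $\frac{95}{3} \approx 31.667$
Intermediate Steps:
$j{\left(V,f \right)} = - \frac{6}{7} - \frac{V}{7}$ ($j{\left(V,f \right)} = - \frac{V + 6}{7} = - \frac{6 + V}{7} = - \frac{6}{7} - \frac{V}{7}$)
$S{\left(J,W \right)} = - \frac{5}{6} + \frac{\left(-7 + J\right) \left(-5 + W\right)}{6}$ ($S{\left(J,W \right)} = - \frac{5}{6} + \frac{\left(J - 7\right) \left(W - 5\right)}{6} = - \frac{5}{6} + \frac{\left(-7 + J\right) \left(-5 + W\right)}{6}$)
$Y{\left(s,U \right)} = \frac{50}{7} + U - \frac{s}{7}$ ($Y{\left(s,U \right)} = 8 - \left(\frac{6}{7} - U + \frac{s}{7}\right) = \frac{50}{7} + U - \frac{s}{7}$)
$47 + Y{\left(8,-2 \right)} S{\left(1,8 \right)} = 47 + \left(\frac{50}{7} - 2 - \frac{8}{7}\right) \left(5 - \frac{28}{3} - \frac{5}{6} + \frac{1}{6} \cdot 1 \cdot 8\right) = 47 + \left(\frac{50}{7} - 2 - \frac{8}{7}\right) \left(5 - \frac{28}{3} - \frac{5}{6} + \frac{4}{3}\right) = 47 + 4 \left(- \frac{23}{6}\right) = 47 - \frac{46}{3} = \frac{95}{3}$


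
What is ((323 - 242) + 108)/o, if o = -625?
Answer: -189/625 ≈ -0.30240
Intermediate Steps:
((323 - 242) + 108)/o = ((323 - 242) + 108)/(-625) = (81 + 108)*(-1/625) = 189*(-1/625) = -189/625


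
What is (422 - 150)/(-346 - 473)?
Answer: -272/819 ≈ -0.33211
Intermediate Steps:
(422 - 150)/(-346 - 473) = 272/(-819) = -1/819*272 = -272/819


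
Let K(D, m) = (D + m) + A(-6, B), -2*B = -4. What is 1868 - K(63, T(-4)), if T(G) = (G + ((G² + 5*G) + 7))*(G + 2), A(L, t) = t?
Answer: 1801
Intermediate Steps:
B = 2 (B = -½*(-4) = 2)
T(G) = (2 + G)*(7 + G² + 6*G) (T(G) = (G + (7 + G² + 5*G))*(2 + G) = (7 + G² + 6*G)*(2 + G) = (2 + G)*(7 + G² + 6*G))
K(D, m) = 2 + D + m (K(D, m) = (D + m) + 2 = 2 + D + m)
1868 - K(63, T(-4)) = 1868 - (2 + 63 + (14 + (-4)³ + 8*(-4)² + 19*(-4))) = 1868 - (2 + 63 + (14 - 64 + 8*16 - 76)) = 1868 - (2 + 63 + (14 - 64 + 128 - 76)) = 1868 - (2 + 63 + 2) = 1868 - 1*67 = 1868 - 67 = 1801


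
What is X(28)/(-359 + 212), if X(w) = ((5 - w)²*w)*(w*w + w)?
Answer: -245456/3 ≈ -81819.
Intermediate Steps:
X(w) = w*(5 - w)²*(w + w²) (X(w) = (w*(5 - w)²)*(w² + w) = (w*(5 - w)²)*(w + w²) = w*(5 - w)²*(w + w²))
X(28)/(-359 + 212) = (28²*(-5 + 28)²*(1 + 28))/(-359 + 212) = (784*23²*29)/(-147) = (784*529*29)*(-1/147) = 12027344*(-1/147) = -245456/3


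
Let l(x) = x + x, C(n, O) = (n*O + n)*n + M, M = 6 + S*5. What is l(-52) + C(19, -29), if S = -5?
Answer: -10231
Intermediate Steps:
M = -19 (M = 6 - 5*5 = 6 - 25 = -19)
C(n, O) = -19 + n*(n + O*n) (C(n, O) = (n*O + n)*n - 19 = (O*n + n)*n - 19 = (n + O*n)*n - 19 = n*(n + O*n) - 19 = -19 + n*(n + O*n))
l(x) = 2*x
l(-52) + C(19, -29) = 2*(-52) + (-19 + 19² - 29*19²) = -104 + (-19 + 361 - 29*361) = -104 + (-19 + 361 - 10469) = -104 - 10127 = -10231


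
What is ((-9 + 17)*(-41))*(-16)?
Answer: 5248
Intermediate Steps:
((-9 + 17)*(-41))*(-16) = (8*(-41))*(-16) = -328*(-16) = 5248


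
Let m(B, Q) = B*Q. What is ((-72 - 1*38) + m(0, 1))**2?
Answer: 12100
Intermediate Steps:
((-72 - 1*38) + m(0, 1))**2 = ((-72 - 1*38) + 0*1)**2 = ((-72 - 38) + 0)**2 = (-110 + 0)**2 = (-110)**2 = 12100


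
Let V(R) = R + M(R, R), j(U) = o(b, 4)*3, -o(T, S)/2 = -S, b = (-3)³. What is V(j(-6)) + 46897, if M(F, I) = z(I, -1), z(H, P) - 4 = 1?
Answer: 46926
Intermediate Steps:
z(H, P) = 5 (z(H, P) = 4 + 1 = 5)
M(F, I) = 5
b = -27
o(T, S) = 2*S (o(T, S) = -(-2)*S = 2*S)
j(U) = 24 (j(U) = (2*4)*3 = 8*3 = 24)
V(R) = 5 + R (V(R) = R + 5 = 5 + R)
V(j(-6)) + 46897 = (5 + 24) + 46897 = 29 + 46897 = 46926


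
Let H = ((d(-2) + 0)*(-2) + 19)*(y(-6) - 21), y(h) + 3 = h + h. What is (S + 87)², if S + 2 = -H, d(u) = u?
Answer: 833569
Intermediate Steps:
y(h) = -3 + 2*h (y(h) = -3 + (h + h) = -3 + 2*h)
H = -828 (H = ((-2 + 0)*(-2) + 19)*((-3 + 2*(-6)) - 21) = (-2*(-2) + 19)*((-3 - 12) - 21) = (4 + 19)*(-15 - 21) = 23*(-36) = -828)
S = 826 (S = -2 - 1*(-828) = -2 + 828 = 826)
(S + 87)² = (826 + 87)² = 913² = 833569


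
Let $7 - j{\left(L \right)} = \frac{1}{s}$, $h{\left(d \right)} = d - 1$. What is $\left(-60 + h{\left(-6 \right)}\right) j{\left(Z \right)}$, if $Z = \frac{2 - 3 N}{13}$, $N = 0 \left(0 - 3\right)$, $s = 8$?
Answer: $- \frac{3685}{8} \approx -460.63$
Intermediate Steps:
$N = 0$ ($N = 0 \left(-3\right) = 0$)
$h{\left(d \right)} = -1 + d$ ($h{\left(d \right)} = d - 1 = -1 + d$)
$Z = \frac{2}{13}$ ($Z = \frac{2 - 0}{13} = \left(2 + 0\right) \frac{1}{13} = 2 \cdot \frac{1}{13} = \frac{2}{13} \approx 0.15385$)
$j{\left(L \right)} = \frac{55}{8}$ ($j{\left(L \right)} = 7 - \frac{1}{8} = \frac{55}{8}$)
$\left(-60 + h{\left(-6 \right)}\right) j{\left(Z \right)} = \left(-60 - 7\right) \frac{55}{8} = \left(-67\right) \frac{55}{8} = - \frac{3685}{8}$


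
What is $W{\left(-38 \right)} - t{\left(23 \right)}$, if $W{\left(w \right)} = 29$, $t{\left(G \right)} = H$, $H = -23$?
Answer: $52$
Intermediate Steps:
$t{\left(G \right)} = -23$
$W{\left(-38 \right)} - t{\left(23 \right)} = 29 - -23 = 29 + 23 = 52$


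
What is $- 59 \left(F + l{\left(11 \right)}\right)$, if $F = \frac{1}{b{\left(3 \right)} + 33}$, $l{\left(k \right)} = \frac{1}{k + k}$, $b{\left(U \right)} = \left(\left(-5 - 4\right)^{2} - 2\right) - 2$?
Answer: $- \frac{177}{55} \approx -3.2182$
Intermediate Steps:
$b{\left(U \right)} = 77$ ($b{\left(U \right)} = \left(\left(-9\right)^{2} - 2\right) - 2 = \left(81 - 2\right) - 2 = 79 - 2 = 77$)
$l{\left(k \right)} = \frac{1}{2 k}$
$F = \frac{1}{110}$ ($F = \frac{1}{77 + 33} = \frac{1}{110} \approx 0.0090909$)
$- 59 \left(F + l{\left(11 \right)}\right) = - 59 \left(\frac{1}{110} + \frac{1}{2 \cdot 11}\right) = - 59 \left(\frac{1}{110} + \frac{1}{2} \cdot \frac{1}{11}\right) = - 59 \left(\frac{1}{110} + \frac{1}{22}\right) = \left(-59\right) \frac{3}{55} = - \frac{177}{55}$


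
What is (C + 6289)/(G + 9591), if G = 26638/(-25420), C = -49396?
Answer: -547889970/121888291 ≈ -4.4950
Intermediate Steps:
G = -13319/12710 (G = 26638*(-1/25420) = -13319/12710 ≈ -1.0479)
(C + 6289)/(G + 9591) = (-49396 + 6289)/(-13319/12710 + 9591) = -43107/121888291/12710 = -43107*12710/121888291 = -547889970/121888291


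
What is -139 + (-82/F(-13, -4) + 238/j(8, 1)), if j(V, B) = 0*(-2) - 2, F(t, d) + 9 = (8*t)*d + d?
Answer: -104056/403 ≈ -258.20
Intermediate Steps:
F(t, d) = -9 + d + 8*d*t (F(t, d) = -9 + ((8*t)*d + d) = -9 + (8*d*t + d) = -9 + (d + 8*d*t) = -9 + d + 8*d*t)
j(V, B) = -2 (j(V, B) = 0 - 2 = -2)
-139 + (-82/F(-13, -4) + 238/j(8, 1)) = -139 + (-82/(-9 - 4 + 8*(-4)*(-13)) + 238/(-2)) = -139 + (-82/(-9 - 4 + 416) + 238*(-1/2)) = -139 + (-82/403 - 119) = -139 - 48039/403 = -104056/403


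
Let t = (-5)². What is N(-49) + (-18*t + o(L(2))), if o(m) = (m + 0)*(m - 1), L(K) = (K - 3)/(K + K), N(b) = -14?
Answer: -7419/16 ≈ -463.69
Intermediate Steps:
L(K) = (-3 + K)/(2*K) (L(K) = (-3 + K)/((2*K)) = (-3 + K)*(1/(2*K)) = (-3 + K)/(2*K))
o(m) = m*(-1 + m)
t = 25
N(-49) + (-18*t + o(L(2))) = -14 + (-18*25 + ((½)*(-3 + 2)/2)*(-1 + (½)*(-3 + 2)/2)) = -14 + (-450 + ((½)*(½)*(-1))*(-1 + (½)*(½)*(-1))) = -14 + (-450 - (-1 - ¼)/4) = -14 + (-450 - ¼*(-5/4)) = -14 + (-450 + 5/16) = -14 - 7195/16 = -7419/16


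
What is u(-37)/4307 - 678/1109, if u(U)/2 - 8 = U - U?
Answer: -2902402/4776463 ≈ -0.60765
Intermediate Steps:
u(U) = 16 (u(U) = 16 + 2*(U - U) = 16 + 2*0 = 16 + 0 = 16)
u(-37)/4307 - 678/1109 = 16/4307 - 678/1109 = -2902402/4776463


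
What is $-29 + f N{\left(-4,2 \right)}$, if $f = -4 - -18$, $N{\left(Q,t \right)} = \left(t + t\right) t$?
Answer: $83$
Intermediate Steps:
$N{\left(Q,t \right)} = 2 t^{2}$ ($N{\left(Q,t \right)} = 2 t t = 2 t^{2}$)
$f = 14$ ($f = -4 + 18 = 14$)
$-29 + f N{\left(-4,2 \right)} = -29 + 14 \cdot 2 \cdot 2^{2} = -29 + 14 \cdot 2 \cdot 4 = -29 + 14 \cdot 8 = -29 + 112 = 83$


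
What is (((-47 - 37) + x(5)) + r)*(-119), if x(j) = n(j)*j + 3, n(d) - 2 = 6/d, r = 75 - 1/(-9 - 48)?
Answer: -67949/57 ≈ -1192.1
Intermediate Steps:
r = 4276/57 (r = 75 - 1/(-57) = 75 - 1*(-1/57) = 75 + 1/57 = 4276/57 ≈ 75.018)
n(d) = 2 + 6/d
x(j) = 3 + j*(2 + 6/j) (x(j) = (2 + 6/j)*j + 3 = j*(2 + 6/j) + 3 = 3 + j*(2 + 6/j))
(((-47 - 37) + x(5)) + r)*(-119) = (((-47 - 37) + (9 + 2*5)) + 4276/57)*(-119) = ((-84 + (9 + 10)) + 4276/57)*(-119) = ((-84 + 19) + 4276/57)*(-119) = (-65 + 4276/57)*(-119) = (571/57)*(-119) = -67949/57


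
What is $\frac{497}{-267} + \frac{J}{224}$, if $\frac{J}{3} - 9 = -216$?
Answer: $- \frac{277135}{59808} \approx -4.6337$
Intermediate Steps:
$J = -621$ ($J = 27 + 3 \left(-216\right) = 27 - 648 = -621$)
$\frac{497}{-267} + \frac{J}{224} = \frac{497}{-267} - \frac{621}{224} = 497 \left(- \frac{1}{267}\right) - \frac{621}{224} = - \frac{497}{267} - \frac{621}{224} = - \frac{277135}{59808}$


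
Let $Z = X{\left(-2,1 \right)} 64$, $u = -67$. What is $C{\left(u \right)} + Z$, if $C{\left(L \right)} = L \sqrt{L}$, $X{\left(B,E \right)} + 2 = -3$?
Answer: $-320 - 67 i \sqrt{67} \approx -320.0 - 548.42 i$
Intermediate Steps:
$X{\left(B,E \right)} = -5$ ($X{\left(B,E \right)} = -2 - 3 = -5$)
$Z = -320$ ($Z = \left(-5\right) 64 = -320$)
$C{\left(L \right)} = L^{\frac{3}{2}}$
$C{\left(u \right)} + Z = \left(-67\right)^{\frac{3}{2}} - 320 = - 67 i \sqrt{67} - 320 = -320 - 67 i \sqrt{67}$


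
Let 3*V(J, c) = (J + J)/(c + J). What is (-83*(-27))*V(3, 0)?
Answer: 1494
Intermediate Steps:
V(J, c) = 2*J/(3*(J + c)) (V(J, c) = ((J + J)/(c + J))/3 = ((2*J)/(J + c))/3 = (2*J/(J + c))/3 = 2*J/(3*(J + c)))
(-83*(-27))*V(3, 0) = (-83*(-27))*((⅔)*3/(3 + 0)) = 2241*((⅔)*3/3) = 2241*((⅔)*3*(⅓)) = 2241*(⅔) = 1494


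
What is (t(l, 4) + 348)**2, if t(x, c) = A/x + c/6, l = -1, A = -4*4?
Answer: 1196836/9 ≈ 1.3298e+5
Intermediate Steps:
A = -16
t(x, c) = -16/x + c/6
(t(l, 4) + 348)**2 = ((-16/(-1) + (1/6)*4) + 348)**2 = ((-16*(-1) + 2/3) + 348)**2 = ((16 + 2/3) + 348)**2 = (50/3 + 348)**2 = (1094/3)**2 = 1196836/9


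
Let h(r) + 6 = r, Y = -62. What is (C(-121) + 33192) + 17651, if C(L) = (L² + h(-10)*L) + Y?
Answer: 67358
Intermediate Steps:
h(r) = -6 + r
C(L) = -62 + L² - 16*L (C(L) = (L² + (-6 - 10)*L) - 62 = (L² - 16*L) - 62 = -62 + L² - 16*L)
(C(-121) + 33192) + 17651 = ((-62 + (-121)² - 16*(-121)) + 33192) + 17651 = ((-62 + 14641 + 1936) + 33192) + 17651 = (16515 + 33192) + 17651 = 49707 + 17651 = 67358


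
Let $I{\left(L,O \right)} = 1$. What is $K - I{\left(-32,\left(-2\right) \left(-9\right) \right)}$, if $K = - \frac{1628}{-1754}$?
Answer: $- \frac{63}{877} \approx -0.071836$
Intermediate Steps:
$K = \frac{814}{877}$ ($K = \left(-1628\right) \left(- \frac{1}{1754}\right) = \frac{814}{877} \approx 0.92816$)
$K - I{\left(-32,\left(-2\right) \left(-9\right) \right)} = \frac{814}{877} - 1 = - \frac{63}{877}$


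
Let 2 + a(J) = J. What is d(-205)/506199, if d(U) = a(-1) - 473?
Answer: -476/506199 ≈ -0.00094034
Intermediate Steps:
a(J) = -2 + J
d(U) = -476 (d(U) = (-2 - 1) - 473 = -3 - 473 = -476)
d(-205)/506199 = -476/506199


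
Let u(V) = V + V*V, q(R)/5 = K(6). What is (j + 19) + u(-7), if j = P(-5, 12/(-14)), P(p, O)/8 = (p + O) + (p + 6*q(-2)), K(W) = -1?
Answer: -1861/7 ≈ -265.86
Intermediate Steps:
q(R) = -5 (q(R) = 5*(-1) = -5)
u(V) = V + V**2
P(p, O) = -240 + 8*O + 16*p (P(p, O) = 8*((p + O) + (p + 6*(-5))) = 8*((O + p) + (p - 30)) = 8*((O + p) + (-30 + p)) = 8*(-30 + O + 2*p) = -240 + 8*O + 16*p)
j = -2288/7 (j = -240 + 8*(12/(-14)) + 16*(-5) = -240 + 8*(12*(-1/14)) - 80 = -240 + 8*(-6/7) - 80 = -240 - 48/7 - 80 = -2288/7 ≈ -326.86)
(j + 19) + u(-7) = (-2288/7 + 19) - 7*(1 - 7) = -2155/7 - 7*(-6) = -2155/7 + 42 = -1861/7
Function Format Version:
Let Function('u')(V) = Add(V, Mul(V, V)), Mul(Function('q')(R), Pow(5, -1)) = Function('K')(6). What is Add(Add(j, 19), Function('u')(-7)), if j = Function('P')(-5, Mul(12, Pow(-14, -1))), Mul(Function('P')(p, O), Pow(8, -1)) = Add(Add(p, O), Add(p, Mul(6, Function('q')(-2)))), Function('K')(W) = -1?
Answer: Rational(-1861, 7) ≈ -265.86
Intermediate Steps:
Function('q')(R) = -5 (Function('q')(R) = Mul(5, -1) = -5)
Function('u')(V) = Add(V, Pow(V, 2))
Function('P')(p, O) = Add(-240, Mul(8, O), Mul(16, p)) (Function('P')(p, O) = Mul(8, Add(Add(p, O), Add(p, Mul(6, -5)))) = Mul(8, Add(Add(O, p), Add(p, -30))) = Mul(8, Add(Add(O, p), Add(-30, p))) = Mul(8, Add(-30, O, Mul(2, p))) = Add(-240, Mul(8, O), Mul(16, p)))
j = Rational(-2288, 7) (j = Add(-240, Mul(8, Mul(12, Pow(-14, -1))), Mul(16, -5)) = Add(-240, Mul(8, Mul(12, Rational(-1, 14))), -80) = Add(-240, Mul(8, Rational(-6, 7)), -80) = Add(-240, Rational(-48, 7), -80) = Rational(-2288, 7) ≈ -326.86)
Add(Add(j, 19), Function('u')(-7)) = Add(Add(Rational(-2288, 7), 19), Mul(-7, Add(1, -7))) = Add(Rational(-2155, 7), Mul(-7, -6)) = Add(Rational(-2155, 7), 42) = Rational(-1861, 7)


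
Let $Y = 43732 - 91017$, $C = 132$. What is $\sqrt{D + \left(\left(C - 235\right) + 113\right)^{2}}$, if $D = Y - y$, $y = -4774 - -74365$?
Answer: $2 i \sqrt{29194} \approx 341.73 i$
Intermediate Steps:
$y = 69591$ ($y = -4774 + 74365 = 69591$)
$Y = -47285$
$D = -116876$ ($D = -47285 - 69591 = -116876$)
$\sqrt{D + \left(\left(C - 235\right) + 113\right)^{2}} = \sqrt{-116876 + \left(\left(132 - 235\right) + 113\right)^{2}} = \sqrt{-116876 + \left(-103 + 113\right)^{2}} = \sqrt{-116876 + 10^{2}} = \sqrt{-116876 + 100} = \sqrt{-116776} = 2 i \sqrt{29194}$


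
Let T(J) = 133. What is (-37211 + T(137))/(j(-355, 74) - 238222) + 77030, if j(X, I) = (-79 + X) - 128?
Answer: 9196784299/119392 ≈ 77030.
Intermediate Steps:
j(X, I) = -207 + X
(-37211 + T(137))/(j(-355, 74) - 238222) + 77030 = (-37211 + 133)/((-207 - 355) - 238222) + 77030 = -37078/(-562 - 238222) + 77030 = -37078/(-238784) + 77030 = -37078*(-1/238784) + 77030 = 18539/119392 + 77030 = 9196784299/119392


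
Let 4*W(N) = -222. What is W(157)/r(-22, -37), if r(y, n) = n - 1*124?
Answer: 111/322 ≈ 0.34472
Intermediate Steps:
r(y, n) = -124 + n (r(y, n) = n - 124 = -124 + n)
W(N) = -111/2 (W(N) = (1/4)*(-222) = -111/2)
W(157)/r(-22, -37) = -111/(2*(-124 - 37)) = -111/2/(-161) = -111/2*(-1/161) = 111/322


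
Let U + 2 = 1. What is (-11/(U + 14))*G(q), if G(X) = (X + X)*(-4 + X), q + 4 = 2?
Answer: -264/13 ≈ -20.308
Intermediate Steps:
U = -1 (U = -2 + 1 = -1)
q = -2 (q = -4 + 2 = -2)
G(X) = 2*X*(-4 + X) (G(X) = (2*X)*(-4 + X) = 2*X*(-4 + X))
(-11/(U + 14))*G(q) = (-11/(-1 + 14))*(2*(-2)*(-4 - 2)) = (-11/13)*(2*(-2)*(-6)) = -11*1/13*24 = -11/13*24 = -264/13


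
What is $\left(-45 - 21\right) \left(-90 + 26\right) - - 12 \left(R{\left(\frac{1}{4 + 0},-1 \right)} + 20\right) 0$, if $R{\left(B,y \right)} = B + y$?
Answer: $4224$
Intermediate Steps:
$\left(-45 - 21\right) \left(-90 + 26\right) - - 12 \left(R{\left(\frac{1}{4 + 0},-1 \right)} + 20\right) 0 = \left(-45 - 21\right) \left(-90 + 26\right) - - 12 \left(\left(\frac{1}{4 + 0} - 1\right) + 20\right) 0 = \left(-66\right) \left(-64\right) - - 12 \left(\left(\frac{1}{4} - 1\right) + 20\right) 0 = 4224 - - 12 \left(\left(\frac{1}{4} - 1\right) + 20\right) 0 = 4224 - - 12 \left(- \frac{3}{4} + 20\right) 0 = 4224 - \left(-12\right) \frac{77}{4} \cdot 0 = 4224 - \left(-231\right) 0 = 4224 - 0 = 4224 + 0 = 4224$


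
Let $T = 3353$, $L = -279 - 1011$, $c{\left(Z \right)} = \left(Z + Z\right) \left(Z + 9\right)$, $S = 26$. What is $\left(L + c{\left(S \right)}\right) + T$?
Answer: $3883$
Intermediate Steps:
$c{\left(Z \right)} = 2 Z \left(9 + Z\right)$
$L = -1290$
$\left(L + c{\left(S \right)}\right) + T = \left(-1290 + 2 \cdot 26 \left(9 + 26\right)\right) + 3353 = \left(-1290 + 2 \cdot 26 \cdot 35\right) + 3353 = \left(-1290 + 1820\right) + 3353 = 530 + 3353 = 3883$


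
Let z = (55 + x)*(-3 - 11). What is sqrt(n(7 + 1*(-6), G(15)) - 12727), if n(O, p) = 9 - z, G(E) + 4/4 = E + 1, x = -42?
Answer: 2*I*sqrt(3134) ≈ 111.96*I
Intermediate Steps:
z = -182 (z = (55 - 42)*(-3 - 11) = 13*(-14) = -182)
G(E) = E (G(E) = -1 + (E + 1) = -1 + (1 + E) = E)
n(O, p) = 191 (n(O, p) = 9 - 1*(-182) = 9 + 182 = 191)
sqrt(n(7 + 1*(-6), G(15)) - 12727) = sqrt(191 - 12727) = sqrt(-12536) = 2*I*sqrt(3134)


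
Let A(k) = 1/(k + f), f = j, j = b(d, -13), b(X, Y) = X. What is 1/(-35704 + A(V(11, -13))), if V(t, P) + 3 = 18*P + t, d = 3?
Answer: -223/7961993 ≈ -2.8008e-5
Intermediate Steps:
V(t, P) = -3 + t + 18*P (V(t, P) = -3 + (18*P + t) = -3 + (t + 18*P) = -3 + t + 18*P)
j = 3
f = 3
A(k) = 1/(3 + k) (A(k) = 1/(k + 3) = 1/(3 + k))
1/(-35704 + A(V(11, -13))) = 1/(-35704 + 1/(3 + (-3 + 11 + 18*(-13)))) = 1/(-35704 + 1/(3 + (-3 + 11 - 234))) = 1/(-35704 + 1/(3 - 226)) = 1/(-35704 + 1/(-223)) = 1/(-35704 - 1/223) = 1/(-7961993/223) = -223/7961993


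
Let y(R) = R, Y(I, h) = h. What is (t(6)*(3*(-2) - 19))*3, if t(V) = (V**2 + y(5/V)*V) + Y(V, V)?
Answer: -3525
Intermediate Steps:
t(V) = 5 + V + V**2 (t(V) = (V**2 + (5/V)*V) + V = (V**2 + 5) + V = (5 + V**2) + V = 5 + V + V**2)
(t(6)*(3*(-2) - 19))*3 = ((5 + 6 + 6**2)*(3*(-2) - 19))*3 = ((5 + 6 + 36)*(-6 - 19))*3 = (47*(-25))*3 = -1175*3 = -3525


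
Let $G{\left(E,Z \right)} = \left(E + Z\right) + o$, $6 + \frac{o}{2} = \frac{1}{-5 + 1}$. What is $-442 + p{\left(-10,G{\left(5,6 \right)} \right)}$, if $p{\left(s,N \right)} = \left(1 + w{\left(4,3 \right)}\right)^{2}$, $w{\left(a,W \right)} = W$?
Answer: $-426$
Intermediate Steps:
$o = - \frac{25}{2}$ ($o = -12 + \frac{2}{-5 + 1} = -12 + \frac{2}{-4} = -12 + 2 \left(- \frac{1}{4}\right) = -12 - \frac{1}{2} = - \frac{25}{2} \approx -12.5$)
$G{\left(E,Z \right)} = - \frac{25}{2} + E + Z$ ($G{\left(E,Z \right)} = \left(E + Z\right) - \frac{25}{2} = - \frac{25}{2} + E + Z$)
$p{\left(s,N \right)} = 16$ ($p{\left(s,N \right)} = \left(1 + 3\right)^{2} = 4^{2} = 16$)
$-442 + p{\left(-10,G{\left(5,6 \right)} \right)} = -442 + 16 = -426$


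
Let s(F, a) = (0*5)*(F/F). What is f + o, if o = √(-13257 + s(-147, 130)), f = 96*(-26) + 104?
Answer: -2392 + 3*I*√1473 ≈ -2392.0 + 115.14*I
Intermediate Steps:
f = -2392 (f = -2496 + 104 = -2392)
s(F, a) = 0 (s(F, a) = 0*1 = 0)
o = 3*I*√1473 (o = √(-13257 + 0) = √(-13257) = 3*I*√1473 ≈ 115.14*I)
f + o = -2392 + 3*I*√1473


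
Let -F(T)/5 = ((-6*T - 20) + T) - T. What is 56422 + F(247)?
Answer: 63932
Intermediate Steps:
F(T) = 100 + 30*T (F(T) = -5*(((-6*T - 20) + T) - T) = -5*(((-20 - 6*T) + T) - T) = -5*((-20 - 5*T) - T) = -5*(-20 - 6*T) = 100 + 30*T)
56422 + F(247) = 56422 + (100 + 30*247) = 56422 + (100 + 7410) = 56422 + 7510 = 63932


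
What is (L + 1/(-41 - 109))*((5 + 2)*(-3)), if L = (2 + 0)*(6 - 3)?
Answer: -6293/50 ≈ -125.86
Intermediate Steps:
L = 6 (L = 2*3 = 6)
(L + 1/(-41 - 109))*((5 + 2)*(-3)) = (6 + 1/(-41 - 109))*((5 + 2)*(-3)) = (6 + 1/(-150))*(7*(-3)) = (6 - 1/150)*(-21) = (899/150)*(-21) = -6293/50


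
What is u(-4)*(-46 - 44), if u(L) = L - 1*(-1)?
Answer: 270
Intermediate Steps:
u(L) = 1 + L (u(L) = L + 1 = 1 + L)
u(-4)*(-46 - 44) = (1 - 4)*(-46 - 44) = -3*(-90) = 270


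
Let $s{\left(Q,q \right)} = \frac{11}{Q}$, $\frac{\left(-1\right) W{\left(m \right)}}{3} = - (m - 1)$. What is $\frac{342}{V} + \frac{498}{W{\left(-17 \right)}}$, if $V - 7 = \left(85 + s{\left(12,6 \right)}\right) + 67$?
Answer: $- \frac{6439}{909} \approx -7.0836$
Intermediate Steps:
$W{\left(m \right)} = -3 + 3 m$ ($W{\left(m \right)} = - 3 \left(- (m - 1)\right) = - 3 \left(- (-1 + m)\right) = - 3 \left(1 - m\right) = -3 + 3 m$)
$V = \frac{1919}{12}$ ($V = 7 + \left(\left(85 + \frac{11}{12}\right) + 67\right) = 7 + \left(\frac{1031}{12} + 67\right) = 7 + \frac{1835}{12} = \frac{1919}{12} \approx 159.92$)
$\frac{342}{V} + \frac{498}{W{\left(-17 \right)}} = \frac{342}{\frac{1919}{12}} + \frac{498}{-3 + 3 \left(-17\right)} = 342 \cdot \frac{12}{1919} + \frac{498}{-3 - 51} = \frac{216}{101} + \frac{498}{-54} = \frac{216}{101} + 498 \left(- \frac{1}{54}\right) = \frac{216}{101} - \frac{83}{9} = - \frac{6439}{909}$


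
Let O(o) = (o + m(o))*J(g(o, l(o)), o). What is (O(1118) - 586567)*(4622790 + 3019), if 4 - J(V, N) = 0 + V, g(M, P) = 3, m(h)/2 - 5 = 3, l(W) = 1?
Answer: -2708101240297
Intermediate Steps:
m(h) = 16 (m(h) = 10 + 2*3 = 10 + 6 = 16)
J(V, N) = 4 - V (J(V, N) = 4 - (0 + V) = 4 - V)
O(o) = 16 + o (O(o) = (o + 16)*(4 - 1*3) = (16 + o)*(4 - 3) = (16 + o)*1 = 16 + o)
(O(1118) - 586567)*(4622790 + 3019) = ((16 + 1118) - 586567)*(4622790 + 3019) = (1134 - 586567)*4625809 = -585433*4625809 = -2708101240297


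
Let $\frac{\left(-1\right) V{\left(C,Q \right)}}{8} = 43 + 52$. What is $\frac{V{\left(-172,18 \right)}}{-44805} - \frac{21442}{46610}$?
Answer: $- \frac{92528521}{208836105} \approx -0.44307$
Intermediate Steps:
$V{\left(C,Q \right)} = -760$ ($V{\left(C,Q \right)} = - 8 \left(43 + 52\right) = \left(-8\right) 95 = -760$)
$\frac{V{\left(-172,18 \right)}}{-44805} - \frac{21442}{46610} = - \frac{760}{-44805} - \frac{21442}{46610} = \left(-760\right) \left(- \frac{1}{44805}\right) - \frac{10721}{23305} = \frac{152}{8961} - \frac{10721}{23305} = - \frac{92528521}{208836105}$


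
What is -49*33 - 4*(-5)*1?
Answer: -1597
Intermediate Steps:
-49*33 - 4*(-5)*1 = -1617 + 20*1 = -1617 + 20 = -1597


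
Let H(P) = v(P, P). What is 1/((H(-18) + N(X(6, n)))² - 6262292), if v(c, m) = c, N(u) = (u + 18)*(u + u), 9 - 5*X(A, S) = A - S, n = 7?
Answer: -1/6258448 ≈ -1.5978e-7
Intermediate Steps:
X(A, S) = 9/5 - A/5 + S/5 (X(A, S) = 9/5 - (A - S)/5 = 9/5 + (-A/5 + S/5) = 9/5 - A/5 + S/5)
N(u) = 2*u*(18 + u) (N(u) = (18 + u)*(2*u) = 2*u*(18 + u))
H(P) = P
1/((H(-18) + N(X(6, n)))² - 6262292) = 1/((-18 + 2*(9/5 - ⅕*6 + (⅕)*7)*(18 + (9/5 - ⅕*6 + (⅕)*7)))² - 6262292) = 1/((-18 + 2*(9/5 - 6/5 + 7/5)*(18 + (9/5 - 6/5 + 7/5)))² - 6262292) = 1/((-18 + 2*2*(18 + 2))² - 6262292) = 1/((-18 + 2*2*20)² - 6262292) = 1/((-18 + 80)² - 6262292) = 1/(62² - 6262292) = 1/(3844 - 6262292) = 1/(-6258448) = -1/6258448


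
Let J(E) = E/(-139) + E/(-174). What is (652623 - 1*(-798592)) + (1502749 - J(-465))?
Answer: 23814809253/8062 ≈ 2.9540e+6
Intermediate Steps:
J(E) = -313*E/24186 (J(E) = E*(-1/139) + E*(-1/174) = -E/139 - E/174 = -313*E/24186)
(652623 - 1*(-798592)) + (1502749 - J(-465)) = (652623 - 1*(-798592)) + (1502749 - (-313)*(-465)/24186) = (652623 + 798592) + (1502749 - 1*48515/8062) = 1451215 + (1502749 - 48515/8062) = 1451215 + 12115113923/8062 = 23814809253/8062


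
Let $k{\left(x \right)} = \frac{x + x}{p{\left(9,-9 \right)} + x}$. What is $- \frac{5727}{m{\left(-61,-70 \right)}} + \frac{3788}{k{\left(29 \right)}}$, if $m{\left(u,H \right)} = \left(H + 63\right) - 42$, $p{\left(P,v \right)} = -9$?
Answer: $\frac{2022203}{1421} \approx 1423.1$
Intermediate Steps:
$m{\left(u,H \right)} = 21 + H$ ($m{\left(u,H \right)} = \left(63 + H\right) - 42 = 21 + H$)
$k{\left(x \right)} = \frac{2 x}{-9 + x}$ ($k{\left(x \right)} = \frac{x + x}{-9 + x} = \frac{2 x}{-9 + x}$)
$- \frac{5727}{m{\left(-61,-70 \right)}} + \frac{3788}{k{\left(29 \right)}} = - \frac{5727}{21 - 70} + \frac{3788}{2 \cdot 29 \frac{1}{-9 + 29}} = - \frac{5727}{-49} + \frac{3788}{2 \cdot 29 \cdot \frac{1}{20}} = \left(-5727\right) \left(- \frac{1}{49}\right) + \frac{3788}{2 \cdot 29 \cdot \frac{1}{20}} = \frac{5727}{49} + \frac{3788}{\frac{29}{10}} = \frac{5727}{49} + 3788 \cdot \frac{10}{29} = \frac{5727}{49} + \frac{37880}{29} = \frac{2022203}{1421}$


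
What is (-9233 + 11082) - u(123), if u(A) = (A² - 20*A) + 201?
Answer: -11021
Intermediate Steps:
u(A) = 201 + A² - 20*A
(-9233 + 11082) - u(123) = (-9233 + 11082) - (201 + 123² - 20*123) = 1849 - (201 + 15129 - 2460) = 1849 - 1*12870 = 1849 - 12870 = -11021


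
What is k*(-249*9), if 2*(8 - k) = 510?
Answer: 553527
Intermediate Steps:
k = -247 (k = 8 - ½*510 = 8 - 255 = -247)
k*(-249*9) = -(-61503)*9 = -247*(-2241) = 553527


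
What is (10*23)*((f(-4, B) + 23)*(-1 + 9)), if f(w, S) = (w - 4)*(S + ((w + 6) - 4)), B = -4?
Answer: 130640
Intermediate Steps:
f(w, S) = (-4 + w)*(2 + S + w) (f(w, S) = (-4 + w)*(S + ((6 + w) - 4)) = (-4 + w)*(S + (2 + w)) = (-4 + w)*(2 + S + w))
(10*23)*((f(-4, B) + 23)*(-1 + 9)) = (10*23)*(((-8 + (-4)² - 4*(-4) - 2*(-4) - 4*(-4)) + 23)*(-1 + 9)) = 230*(((-8 + 16 + 16 + 8 + 16) + 23)*8) = 230*((48 + 23)*8) = 230*(71*8) = 230*568 = 130640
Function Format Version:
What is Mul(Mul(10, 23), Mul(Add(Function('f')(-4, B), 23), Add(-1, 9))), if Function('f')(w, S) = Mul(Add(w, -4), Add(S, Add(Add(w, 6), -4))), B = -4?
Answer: 130640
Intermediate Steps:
Function('f')(w, S) = Mul(Add(-4, w), Add(2, S, w)) (Function('f')(w, S) = Mul(Add(-4, w), Add(S, Add(Add(6, w), -4))) = Mul(Add(-4, w), Add(S, Add(2, w))) = Mul(Add(-4, w), Add(2, S, w)))
Mul(Mul(10, 23), Mul(Add(Function('f')(-4, B), 23), Add(-1, 9))) = Mul(Mul(10, 23), Mul(Add(Add(-8, Pow(-4, 2), Mul(-4, -4), Mul(-2, -4), Mul(-4, -4)), 23), Add(-1, 9))) = Mul(230, Mul(Add(Add(-8, 16, 16, 8, 16), 23), 8)) = Mul(230, Mul(Add(48, 23), 8)) = Mul(230, Mul(71, 8)) = Mul(230, 568) = 130640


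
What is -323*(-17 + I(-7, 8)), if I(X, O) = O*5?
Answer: -7429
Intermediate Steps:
I(X, O) = 5*O
-323*(-17 + I(-7, 8)) = -323*(-17 + 5*8) = -323*(-17 + 40) = -323*23 = -7429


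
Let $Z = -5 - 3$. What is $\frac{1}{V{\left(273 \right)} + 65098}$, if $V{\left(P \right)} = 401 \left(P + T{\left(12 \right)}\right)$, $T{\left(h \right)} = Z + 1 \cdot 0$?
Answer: $\frac{1}{171363} \approx 5.8356 \cdot 10^{-6}$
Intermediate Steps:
$Z = -8$
$T{\left(h \right)} = -8$ ($T{\left(h \right)} = -8 + 1 \cdot 0 = -8 + 0 = -8$)
$V{\left(P \right)} = -3208 + 401 P$ ($V{\left(P \right)} = 401 \left(P - 8\right) = 401 \left(-8 + P\right) = -3208 + 401 P$)
$\frac{1}{V{\left(273 \right)} + 65098} = \frac{1}{\left(-3208 + 401 \cdot 273\right) + 65098} = \frac{1}{\left(-3208 + 109473\right) + 65098} = \frac{1}{106265 + 65098} = \frac{1}{171363}$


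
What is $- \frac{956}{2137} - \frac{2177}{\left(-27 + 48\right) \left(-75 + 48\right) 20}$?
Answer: $- \frac{884113}{3461940} \approx -0.25538$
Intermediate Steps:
$- \frac{956}{2137} - \frac{2177}{\left(-27 + 48\right) \left(-75 + 48\right) 20} = \left(-956\right) \frac{1}{2137} - \frac{2177}{21 \left(-27\right) 20} = - \frac{956}{2137} - \frac{2177}{\left(-567\right) 20} = - \frac{956}{2137} - \frac{2177}{-11340} = - \frac{956}{2137} - - \frac{311}{1620} = - \frac{956}{2137} + \frac{311}{1620} = - \frac{884113}{3461940}$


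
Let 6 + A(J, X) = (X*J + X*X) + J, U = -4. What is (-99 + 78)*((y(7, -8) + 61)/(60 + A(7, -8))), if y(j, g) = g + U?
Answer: -343/23 ≈ -14.913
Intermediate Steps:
A(J, X) = -6 + J + X² + J*X (A(J, X) = -6 + ((X*J + X*X) + J) = -6 + ((J*X + X²) + J) = -6 + ((X² + J*X) + J) = -6 + (J + X² + J*X) = -6 + J + X² + J*X)
y(j, g) = -4 + g (y(j, g) = g - 4 = -4 + g)
(-99 + 78)*((y(7, -8) + 61)/(60 + A(7, -8))) = (-99 + 78)*(((-4 - 8) + 61)/(60 + (-6 + 7 + (-8)² + 7*(-8)))) = -21*(-12 + 61)/(60 + (-6 + 7 + 64 - 56)) = -1029/(60 + 9) = -1029/69 = -21*49/69 = -343/23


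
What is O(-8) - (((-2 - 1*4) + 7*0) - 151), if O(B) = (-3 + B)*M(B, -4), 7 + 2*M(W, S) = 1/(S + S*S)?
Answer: 4681/24 ≈ 195.04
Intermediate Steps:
M(W, S) = -7/2 + 1/(2*(S + S**2)) (M(W, S) = -7/2 + 1/(2*(S + S*S)) = -7/2 + 1/(2*(S + S**2)))
O(B) = 83/8 - 83*B/24 (O(B) = (-3 + B)*((1/2)*(1 - 7*(-4) - 7*(-4)**2)/(-4*(1 - 4))) = (-3 + B)*((1/2)*(-1/4)*(1 + 28 - 7*16)/(-3)) = (-3 + B)*((1/2)*(-1/4)*(-1/3)*(1 + 28 - 112)) = (-3 + B)*((1/2)*(-1/4)*(-1/3)*(-83)) = (-3 + B)*(-83/24) = 83/8 - 83*B/24)
O(-8) - (((-2 - 1*4) + 7*0) - 151) = (83/8 - 83/24*(-8)) - (((-2 - 1*4) + 7*0) - 151) = (83/8 + 83/3) - (((-2 - 4) + 0) - 151) = 913/24 - ((-6 + 0) - 151) = 913/24 - (-6 - 151) = 913/24 - 1*(-157) = 913/24 + 157 = 4681/24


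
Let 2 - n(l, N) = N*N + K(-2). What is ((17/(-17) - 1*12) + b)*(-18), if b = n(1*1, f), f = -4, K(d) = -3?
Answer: 432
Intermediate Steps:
n(l, N) = 5 - N² (n(l, N) = 2 - (N*N - 3) = 2 - (N² - 3) = 2 - (-3 + N²) = 2 + (3 - N²) = 5 - N²)
b = -11 (b = 5 - 1*(-4)² = 5 - 1*16 = 5 - 16 = -11)
((17/(-17) - 1*12) + b)*(-18) = ((17/(-17) - 1*12) - 11)*(-18) = ((17*(-1/17) - 12) - 11)*(-18) = ((-1 - 12) - 11)*(-18) = (-13 - 11)*(-18) = -24*(-18) = 432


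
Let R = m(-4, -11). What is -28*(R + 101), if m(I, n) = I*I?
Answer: -3276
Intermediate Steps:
m(I, n) = I**2
R = 16 (R = (-4)**2 = 16)
-28*(R + 101) = -28*(16 + 101) = -28*117 = -3276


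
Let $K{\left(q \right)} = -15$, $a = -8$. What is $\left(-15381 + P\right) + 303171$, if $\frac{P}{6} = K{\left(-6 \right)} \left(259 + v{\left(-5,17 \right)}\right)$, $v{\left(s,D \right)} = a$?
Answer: $265200$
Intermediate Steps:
$v{\left(s,D \right)} = -8$
$P = -22590$ ($P = 6 \left(- 15 \left(259 - 8\right)\right) = 6 \left(\left(-15\right) 251\right) = 6 \left(-3765\right) = -22590$)
$\left(-15381 + P\right) + 303171 = \left(-15381 - 22590\right) + 303171 = -37971 + 303171 = 265200$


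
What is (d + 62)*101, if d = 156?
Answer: 22018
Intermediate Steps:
(d + 62)*101 = (156 + 62)*101 = 218*101 = 22018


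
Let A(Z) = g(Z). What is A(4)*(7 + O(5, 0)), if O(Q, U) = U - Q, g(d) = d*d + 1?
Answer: 34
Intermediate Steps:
g(d) = 1 + d² (g(d) = d² + 1 = 1 + d²)
A(Z) = 1 + Z²
A(4)*(7 + O(5, 0)) = (1 + 4²)*(7 + (0 - 1*5)) = (1 + 16)*(7 + (0 - 5)) = 17*(7 - 5) = 17*2 = 34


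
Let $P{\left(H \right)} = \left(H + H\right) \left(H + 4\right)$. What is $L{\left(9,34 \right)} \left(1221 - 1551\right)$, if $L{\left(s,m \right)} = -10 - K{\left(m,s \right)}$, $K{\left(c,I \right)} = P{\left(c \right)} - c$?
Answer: $844800$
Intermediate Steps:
$P{\left(H \right)} = 2 H \left(4 + H\right)$
$K{\left(c,I \right)} = - c + 2 c \left(4 + c\right)$ ($K{\left(c,I \right)} = 2 c \left(4 + c\right) - c = - c + 2 c \left(4 + c\right)$)
$L{\left(s,m \right)} = -10 - m \left(7 + 2 m\right)$
$L{\left(9,34 \right)} \left(1221 - 1551\right) = \left(-10 + 34 - 68 \left(4 + 34\right)\right) \left(1221 - 1551\right) = \left(-10 + 34 - 68 \cdot 38\right) \left(-330\right) = \left(-10 + 34 - 2584\right) \left(-330\right) = \left(-2560\right) \left(-330\right) = 844800$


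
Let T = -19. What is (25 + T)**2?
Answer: 36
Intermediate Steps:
(25 + T)**2 = (25 - 19)**2 = 6**2 = 36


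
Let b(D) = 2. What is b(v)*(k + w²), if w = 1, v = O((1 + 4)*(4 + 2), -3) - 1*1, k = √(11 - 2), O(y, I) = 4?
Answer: 8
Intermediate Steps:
k = 3 (k = √9 = 3)
v = 3 (v = 4 - 1*1 = 4 - 1 = 3)
b(v)*(k + w²) = 2*(3 + 1²) = 2*(3 + 1) = 2*4 = 8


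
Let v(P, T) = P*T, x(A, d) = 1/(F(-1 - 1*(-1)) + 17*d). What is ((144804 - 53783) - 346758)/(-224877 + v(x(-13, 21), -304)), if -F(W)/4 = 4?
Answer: 87206317/76683361 ≈ 1.1372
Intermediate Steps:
F(W) = -16 (F(W) = -4*4 = -16)
x(A, d) = 1/(-16 + 17*d)
((144804 - 53783) - 346758)/(-224877 + v(x(-13, 21), -304)) = ((144804 - 53783) - 346758)/(-224877 - 304/(-16 + 17*21)) = (91021 - 346758)/(-224877 - 304/(-16 + 357)) = -255737/(-224877 - 304/341) = -255737/(-76683361/341) = -255737*(-341/76683361) = 87206317/76683361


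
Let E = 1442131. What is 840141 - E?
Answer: -601990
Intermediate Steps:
840141 - E = 840141 - 1*1442131 = 840141 - 1442131 = -601990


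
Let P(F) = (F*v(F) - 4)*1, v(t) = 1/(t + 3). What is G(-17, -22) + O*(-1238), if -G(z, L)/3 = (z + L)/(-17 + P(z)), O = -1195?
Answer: 409794932/277 ≈ 1.4794e+6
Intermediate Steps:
v(t) = 1/(3 + t)
P(F) = -4 + F/(3 + F) (P(F) = (F/(3 + F) - 4)*1 = (-4 + F/(3 + F))*1 = -4 + F/(3 + F))
G(z, L) = -3*(L + z)/(-17 + 3*(-4 - z)/(3 + z)) (G(z, L) = -3*(z + L)/(-17 + 3*(-4 - z)/(3 + z)) = -3*(L + z)/(-17 + 3*(-4 - z)/(3 + z)))
G(-17, -22) + O*(-1238) = 3*(3 - 17)*(-22 - 17)/(63 + 20*(-17)) - 1195*(-1238) = 3*(-14)*(-39)/(63 - 340) + 1479410 = 3*(-14)*(-39)/(-277) + 1479410 = 3*(-1/277)*(-14)*(-39) + 1479410 = -1638/277 + 1479410 = 409794932/277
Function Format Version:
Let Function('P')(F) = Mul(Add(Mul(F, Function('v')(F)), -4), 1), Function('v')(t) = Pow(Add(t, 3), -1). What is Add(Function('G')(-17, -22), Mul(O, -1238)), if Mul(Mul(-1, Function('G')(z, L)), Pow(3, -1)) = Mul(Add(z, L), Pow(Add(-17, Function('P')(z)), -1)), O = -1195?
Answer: Rational(409794932, 277) ≈ 1.4794e+6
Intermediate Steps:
Function('v')(t) = Pow(Add(3, t), -1)
Function('P')(F) = Add(-4, Mul(F, Pow(Add(3, F), -1))) (Function('P')(F) = Mul(Add(Mul(F, Pow(Add(3, F), -1)), -4), 1) = Mul(Add(-4, Mul(F, Pow(Add(3, F), -1))), 1) = Add(-4, Mul(F, Pow(Add(3, F), -1))))
Function('G')(z, L) = Mul(-3, Pow(Add(-17, Mul(3, Pow(Add(3, z), -1), Add(-4, Mul(-1, z)))), -1), Add(L, z)) (Function('G')(z, L) = Mul(-3, Mul(Add(z, L), Pow(Add(-17, Mul(3, Pow(Add(3, z), -1), Add(-4, Mul(-1, z)))), -1))) = Mul(-3, Mul(Add(L, z), Pow(Add(-17, Mul(3, Pow(Add(3, z), -1), Add(-4, Mul(-1, z)))), -1))) = Mul(-3, Mul(Pow(Add(-17, Mul(3, Pow(Add(3, z), -1), Add(-4, Mul(-1, z)))), -1), Add(L, z))) = Mul(-3, Pow(Add(-17, Mul(3, Pow(Add(3, z), -1), Add(-4, Mul(-1, z)))), -1), Add(L, z)))
Add(Function('G')(-17, -22), Mul(O, -1238)) = Add(Mul(3, Pow(Add(63, Mul(20, -17)), -1), Add(3, -17), Add(-22, -17)), Mul(-1195, -1238)) = Add(Mul(3, Pow(Add(63, -340), -1), -14, -39), 1479410) = Add(Mul(3, Pow(-277, -1), -14, -39), 1479410) = Add(Mul(3, Rational(-1, 277), -14, -39), 1479410) = Add(Rational(-1638, 277), 1479410) = Rational(409794932, 277)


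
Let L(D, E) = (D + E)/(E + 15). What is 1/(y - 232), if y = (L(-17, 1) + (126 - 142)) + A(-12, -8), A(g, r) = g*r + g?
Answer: -1/165 ≈ -0.0060606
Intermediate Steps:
L(D, E) = (D + E)/(15 + E)
A(g, r) = g + g*r
y = 67 (y = ((-17 + 1)/(15 + 1) + (126 - 142)) - 12*(1 - 8) = (-16/16 - 16) - 12*(-7) = ((1/16)*(-16) - 16) + 84 = (-1 - 16) + 84 = -17 + 84 = 67)
1/(y - 232) = 1/(67 - 232) = 1/(-165) = -1/165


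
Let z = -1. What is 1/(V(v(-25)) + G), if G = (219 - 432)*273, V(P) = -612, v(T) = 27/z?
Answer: -1/58761 ≈ -1.7018e-5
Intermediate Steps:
v(T) = -27 (v(T) = 27/(-1) = 27*(-1) = -27)
G = -58149 (G = -213*273 = -58149)
1/(V(v(-25)) + G) = 1/(-612 - 58149) = 1/(-58761) = -1/58761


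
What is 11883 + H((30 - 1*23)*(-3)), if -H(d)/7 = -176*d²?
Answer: 555195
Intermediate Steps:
H(d) = 1232*d² (H(d) = -(-1232)*d² = 1232*d²)
11883 + H((30 - 1*23)*(-3)) = 11883 + 1232*((30 - 1*23)*(-3))² = 11883 + 1232*((30 - 23)*(-3))² = 11883 + 1232*(7*(-3))² = 11883 + 1232*(-21)² = 11883 + 1232*441 = 11883 + 543312 = 555195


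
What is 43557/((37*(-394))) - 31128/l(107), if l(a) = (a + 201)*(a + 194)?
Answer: -1122966585/337874306 ≈ -3.3236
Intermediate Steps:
l(a) = (194 + a)*(201 + a) (l(a) = (201 + a)*(194 + a) = (194 + a)*(201 + a))
43557/((37*(-394))) - 31128/l(107) = 43557/((37*(-394))) - 31128/(38994 + 107**2 + 395*107) = 43557/(-14578) - 31128/(38994 + 11449 + 42265) = 43557*(-1/14578) - 31128/92708 = -43557/14578 - 31128*1/92708 = -43557/14578 - 7782/23177 = -1122966585/337874306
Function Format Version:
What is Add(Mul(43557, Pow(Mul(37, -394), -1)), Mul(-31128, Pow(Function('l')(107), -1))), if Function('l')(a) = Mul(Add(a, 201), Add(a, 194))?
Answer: Rational(-1122966585, 337874306) ≈ -3.3236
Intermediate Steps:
Function('l')(a) = Mul(Add(194, a), Add(201, a)) (Function('l')(a) = Mul(Add(201, a), Add(194, a)) = Mul(Add(194, a), Add(201, a)))
Add(Mul(43557, Pow(Mul(37, -394), -1)), Mul(-31128, Pow(Function('l')(107), -1))) = Add(Mul(43557, Pow(Mul(37, -394), -1)), Mul(-31128, Pow(Add(38994, Pow(107, 2), Mul(395, 107)), -1))) = Add(Mul(43557, Pow(-14578, -1)), Mul(-31128, Pow(Add(38994, 11449, 42265), -1))) = Add(Mul(43557, Rational(-1, 14578)), Mul(-31128, Pow(92708, -1))) = Add(Rational(-43557, 14578), Mul(-31128, Rational(1, 92708))) = Add(Rational(-43557, 14578), Rational(-7782, 23177)) = Rational(-1122966585, 337874306)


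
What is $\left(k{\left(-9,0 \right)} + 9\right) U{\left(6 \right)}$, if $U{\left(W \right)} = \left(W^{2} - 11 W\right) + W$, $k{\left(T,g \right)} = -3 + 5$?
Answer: $-264$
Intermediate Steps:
$k{\left(T,g \right)} = 2$
$U{\left(W \right)} = W^{2} - 10 W$
$\left(k{\left(-9,0 \right)} + 9\right) U{\left(6 \right)} = \left(2 + 9\right) 6 \left(-10 + 6\right) = 11 \cdot 6 \left(-4\right) = 11 \left(-24\right) = -264$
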